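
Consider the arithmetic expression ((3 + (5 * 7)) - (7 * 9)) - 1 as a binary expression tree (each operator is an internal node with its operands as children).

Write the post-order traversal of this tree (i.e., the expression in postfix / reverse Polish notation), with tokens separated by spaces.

Post-order on an expression tree gives postfix notation: for each operator, emit left operand, right operand, then the operator.

3 5 7 * + 7 9 * - 1 -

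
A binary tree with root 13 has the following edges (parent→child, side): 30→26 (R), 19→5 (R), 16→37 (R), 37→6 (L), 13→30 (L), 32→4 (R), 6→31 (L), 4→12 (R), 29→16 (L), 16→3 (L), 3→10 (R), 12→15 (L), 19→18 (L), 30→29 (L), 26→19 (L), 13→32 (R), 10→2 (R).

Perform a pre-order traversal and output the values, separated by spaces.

13 30 29 16 3 10 2 37 6 31 26 19 18 5 32 4 12 15

Pre-order visits the node, then its left subtree, then its right subtree.
Visit 13.
At 13: go left to 30.
  Visit 30.
  At 30: go left to 29.
    Visit 29.
    At 29: go left to 16.
      Visit 16.
      At 16: go left to 3.
        Visit 3.
        At 3: no left child.
        At 3: go right to 10.
          Visit 10.
          At 10: no left child.
          At 10: go right to 2.
            2 is a leaf — visit 2.
      At 16: go right to 37.
        Visit 37.
        At 37: go left to 6.
          Visit 6.
          At 6: go left to 31.
            31 is a leaf — visit 31.
          At 6: no right child.
        At 37: no right child.
    At 29: no right child.
  At 30: go right to 26.
    Visit 26.
    At 26: go left to 19.
      Visit 19.
      At 19: go left to 18.
        18 is a leaf — visit 18.
      At 19: go right to 5.
        5 is a leaf — visit 5.
    At 26: no right child.
At 13: go right to 32.
  Visit 32.
  At 32: no left child.
  At 32: go right to 4.
    Visit 4.
    At 4: no left child.
    At 4: go right to 12.
      Visit 12.
      At 12: go left to 15.
        15 is a leaf — visit 15.
      At 12: no right child.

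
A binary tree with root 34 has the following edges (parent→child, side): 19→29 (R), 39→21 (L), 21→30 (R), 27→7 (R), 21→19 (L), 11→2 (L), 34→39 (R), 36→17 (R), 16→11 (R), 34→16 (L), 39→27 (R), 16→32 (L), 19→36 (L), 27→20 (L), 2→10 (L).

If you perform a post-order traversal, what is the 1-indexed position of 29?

8

Post-order visits the left subtree, then the right subtree, then the node.
At 34: go left to 16.
  At 16: go left to 32.
    32 is a leaf — visit 32.
  At 16: go right to 11.
    At 11: go left to 2.
      At 2: go left to 10.
        10 is a leaf — visit 10.
      At 2: no right child.
      Visit 2.
    At 11: no right child.
    Visit 11.
  Visit 16.
At 34: go right to 39.
  At 39: go left to 21.
    At 21: go left to 19.
      At 19: go left to 36.
        At 36: no left child.
        At 36: go right to 17.
          17 is a leaf — visit 17.
        Visit 36.
      At 19: go right to 29.
        29 is a leaf — visit 29.
      Visit 19.
    At 21: go right to 30.
      30 is a leaf — visit 30.
    Visit 21.
  At 39: go right to 27.
    At 27: go left to 20.
      20 is a leaf — visit 20.
    At 27: go right to 7.
      7 is a leaf — visit 7.
    Visit 27.
  Visit 39.
Visit 34.
Full post-order sequence: 32, 10, 2, 11, 16, 17, 36, 29, 19, 30, 21, 20, 7, 27, 39, 34.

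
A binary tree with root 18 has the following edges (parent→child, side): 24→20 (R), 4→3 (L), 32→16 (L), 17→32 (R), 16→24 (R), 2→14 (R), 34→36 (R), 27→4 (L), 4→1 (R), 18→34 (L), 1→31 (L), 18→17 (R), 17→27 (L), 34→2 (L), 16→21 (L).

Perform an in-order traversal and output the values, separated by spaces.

In-order visits the left subtree, then the node, then the right subtree.
At 18: go left to 34.
  At 34: go left to 2.
    At 2: no left child.
    Visit 2.
    At 2: go right to 14.
      14 is a leaf — visit 14.
  Visit 34.
  At 34: go right to 36.
    36 is a leaf — visit 36.
Visit 18.
At 18: go right to 17.
  At 17: go left to 27.
    At 27: go left to 4.
      At 4: go left to 3.
        3 is a leaf — visit 3.
      Visit 4.
      At 4: go right to 1.
        At 1: go left to 31.
          31 is a leaf — visit 31.
        Visit 1.
        At 1: no right child.
    Visit 27.
    At 27: no right child.
  Visit 17.
  At 17: go right to 32.
    At 32: go left to 16.
      At 16: go left to 21.
        21 is a leaf — visit 21.
      Visit 16.
      At 16: go right to 24.
        At 24: no left child.
        Visit 24.
        At 24: go right to 20.
          20 is a leaf — visit 20.
    Visit 32.
    At 32: no right child.

2 14 34 36 18 3 4 31 1 27 17 21 16 24 20 32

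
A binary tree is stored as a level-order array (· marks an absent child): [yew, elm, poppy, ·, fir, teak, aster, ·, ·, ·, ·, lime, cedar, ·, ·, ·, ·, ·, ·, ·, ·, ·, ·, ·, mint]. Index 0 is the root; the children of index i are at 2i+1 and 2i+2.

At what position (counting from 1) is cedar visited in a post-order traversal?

Post-order visits the left subtree, then the right subtree, then the node.
At yew: go left to elm.
  At elm: no left child.
  At elm: go right to fir.
    fir is a leaf — visit fir.
  Visit elm.
At yew: go right to poppy.
  At poppy: go left to teak.
    At teak: go left to lime.
      At lime: no left child.
      At lime: go right to mint.
        mint is a leaf — visit mint.
      Visit lime.
    At teak: go right to cedar.
      cedar is a leaf — visit cedar.
    Visit teak.
  At poppy: go right to aster.
    aster is a leaf — visit aster.
  Visit poppy.
Visit yew.
Full post-order sequence: fir, elm, mint, lime, cedar, teak, aster, poppy, yew.

5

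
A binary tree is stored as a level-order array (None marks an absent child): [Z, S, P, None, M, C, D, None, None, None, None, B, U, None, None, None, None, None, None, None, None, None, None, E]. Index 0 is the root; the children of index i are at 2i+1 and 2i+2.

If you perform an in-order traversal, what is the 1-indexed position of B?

5

In-order visits the left subtree, then the node, then the right subtree.
At Z: go left to S.
  At S: no left child.
  Visit S.
  At S: go right to M.
    M is a leaf — visit M.
Visit Z.
At Z: go right to P.
  At P: go left to C.
    At C: go left to B.
      At B: go left to E.
        E is a leaf — visit E.
      Visit B.
      At B: no right child.
    Visit C.
    At C: go right to U.
      U is a leaf — visit U.
  Visit P.
  At P: go right to D.
    D is a leaf — visit D.
Full in-order sequence: S, M, Z, E, B, C, U, P, D.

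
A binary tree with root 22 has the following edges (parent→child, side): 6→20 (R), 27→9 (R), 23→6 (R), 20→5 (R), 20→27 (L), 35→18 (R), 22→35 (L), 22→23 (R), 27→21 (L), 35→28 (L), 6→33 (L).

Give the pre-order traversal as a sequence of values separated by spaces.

Pre-order visits the node, then its left subtree, then its right subtree.
Visit 22.
At 22: go left to 35.
  Visit 35.
  At 35: go left to 28.
    28 is a leaf — visit 28.
  At 35: go right to 18.
    18 is a leaf — visit 18.
At 22: go right to 23.
  Visit 23.
  At 23: no left child.
  At 23: go right to 6.
    Visit 6.
    At 6: go left to 33.
      33 is a leaf — visit 33.
    At 6: go right to 20.
      Visit 20.
      At 20: go left to 27.
        Visit 27.
        At 27: go left to 21.
          21 is a leaf — visit 21.
        At 27: go right to 9.
          9 is a leaf — visit 9.
      At 20: go right to 5.
        5 is a leaf — visit 5.

22 35 28 18 23 6 33 20 27 21 9 5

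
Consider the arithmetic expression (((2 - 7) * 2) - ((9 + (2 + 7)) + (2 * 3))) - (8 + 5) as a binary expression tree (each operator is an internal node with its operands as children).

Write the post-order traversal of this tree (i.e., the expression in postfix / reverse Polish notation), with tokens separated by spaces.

Post-order on an expression tree gives postfix notation: for each operator, emit left operand, right operand, then the operator.

2 7 - 2 * 9 2 7 + + 2 3 * + - 8 5 + -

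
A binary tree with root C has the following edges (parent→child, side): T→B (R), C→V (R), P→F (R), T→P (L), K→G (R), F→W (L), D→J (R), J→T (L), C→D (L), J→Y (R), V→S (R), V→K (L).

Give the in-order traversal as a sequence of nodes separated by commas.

In-order visits the left subtree, then the node, then the right subtree.
At C: go left to D.
  At D: no left child.
  Visit D.
  At D: go right to J.
    At J: go left to T.
      At T: go left to P.
        At P: no left child.
        Visit P.
        At P: go right to F.
          At F: go left to W.
            W is a leaf — visit W.
          Visit F.
          At F: no right child.
      Visit T.
      At T: go right to B.
        B is a leaf — visit B.
    Visit J.
    At J: go right to Y.
      Y is a leaf — visit Y.
Visit C.
At C: go right to V.
  At V: go left to K.
    At K: no left child.
    Visit K.
    At K: go right to G.
      G is a leaf — visit G.
  Visit V.
  At V: go right to S.
    S is a leaf — visit S.

D, P, W, F, T, B, J, Y, C, K, G, V, S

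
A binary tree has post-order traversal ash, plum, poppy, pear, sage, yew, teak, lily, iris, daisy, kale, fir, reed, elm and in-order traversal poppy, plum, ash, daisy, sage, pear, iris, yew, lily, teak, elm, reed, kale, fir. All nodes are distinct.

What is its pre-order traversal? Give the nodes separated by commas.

The last element of post-order is the root; it splits in-order into left and right subtrees.
Root elm: left subtree has 10 nodes {poppy, plum, ash, daisy, sage, pear, iris, yew, lily, teak}, right has 3 {reed, kale, fir}.
  Root daisy: left subtree has 3 nodes {poppy, plum, ash}, right has 6 {sage, pear, iris, yew, lily, teak}.
    Root poppy: left subtree has 0 nodes { }, right has 2 {plum, ash}.
      Root plum: left subtree has 0 nodes { }, right has 1 {ash}.
    Root iris: left subtree has 2 nodes {sage, pear}, right has 3 {yew, lily, teak}.
      Root sage: left subtree has 0 nodes { }, right has 1 {pear}.
      Root lily: left subtree has 1 node {yew}, right has 1 {teak}.
  Root reed: left subtree has 0 nodes { }, right has 2 {kale, fir}.
    Root fir: left subtree has 1 node {kale}, right has 0 { }.

elm, daisy, poppy, plum, ash, iris, sage, pear, lily, yew, teak, reed, fir, kale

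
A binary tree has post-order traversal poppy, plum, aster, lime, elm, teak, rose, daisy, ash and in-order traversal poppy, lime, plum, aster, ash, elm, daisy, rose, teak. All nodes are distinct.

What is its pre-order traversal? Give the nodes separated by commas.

The last element of post-order is the root; it splits in-order into left and right subtrees.
Root ash: left subtree has 4 nodes {poppy, lime, plum, aster}, right has 4 {elm, daisy, rose, teak}.
  Root lime: left subtree has 1 node {poppy}, right has 2 {plum, aster}.
    Root aster: left subtree has 1 node {plum}, right has 0 { }.
  Root daisy: left subtree has 1 node {elm}, right has 2 {rose, teak}.
    Root rose: left subtree has 0 nodes { }, right has 1 {teak}.

ash, lime, poppy, aster, plum, daisy, elm, rose, teak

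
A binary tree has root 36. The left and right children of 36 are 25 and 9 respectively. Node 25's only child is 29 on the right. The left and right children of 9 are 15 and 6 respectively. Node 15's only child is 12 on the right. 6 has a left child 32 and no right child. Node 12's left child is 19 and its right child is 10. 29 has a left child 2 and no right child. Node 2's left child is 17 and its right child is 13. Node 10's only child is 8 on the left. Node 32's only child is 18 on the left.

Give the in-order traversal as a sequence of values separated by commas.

25, 17, 2, 13, 29, 36, 15, 19, 12, 8, 10, 9, 18, 32, 6

In-order visits the left subtree, then the node, then the right subtree.
At 36: go left to 25.
  At 25: no left child.
  Visit 25.
  At 25: go right to 29.
    At 29: go left to 2.
      At 2: go left to 17.
        17 is a leaf — visit 17.
      Visit 2.
      At 2: go right to 13.
        13 is a leaf — visit 13.
    Visit 29.
    At 29: no right child.
Visit 36.
At 36: go right to 9.
  At 9: go left to 15.
    At 15: no left child.
    Visit 15.
    At 15: go right to 12.
      At 12: go left to 19.
        19 is a leaf — visit 19.
      Visit 12.
      At 12: go right to 10.
        At 10: go left to 8.
          8 is a leaf — visit 8.
        Visit 10.
        At 10: no right child.
  Visit 9.
  At 9: go right to 6.
    At 6: go left to 32.
      At 32: go left to 18.
        18 is a leaf — visit 18.
      Visit 32.
      At 32: no right child.
    Visit 6.
    At 6: no right child.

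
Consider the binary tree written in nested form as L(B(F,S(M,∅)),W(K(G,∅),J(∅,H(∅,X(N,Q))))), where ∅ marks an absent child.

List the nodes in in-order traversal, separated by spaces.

F B M S L G K W J H N X Q

In-order visits the left subtree, then the node, then the right subtree.
At L: go left to B.
  At B: go left to F.
    F is a leaf — visit F.
  Visit B.
  At B: go right to S.
    At S: go left to M.
      M is a leaf — visit M.
    Visit S.
    At S: no right child.
Visit L.
At L: go right to W.
  At W: go left to K.
    At K: go left to G.
      G is a leaf — visit G.
    Visit K.
    At K: no right child.
  Visit W.
  At W: go right to J.
    At J: no left child.
    Visit J.
    At J: go right to H.
      At H: no left child.
      Visit H.
      At H: go right to X.
        At X: go left to N.
          N is a leaf — visit N.
        Visit X.
        At X: go right to Q.
          Q is a leaf — visit Q.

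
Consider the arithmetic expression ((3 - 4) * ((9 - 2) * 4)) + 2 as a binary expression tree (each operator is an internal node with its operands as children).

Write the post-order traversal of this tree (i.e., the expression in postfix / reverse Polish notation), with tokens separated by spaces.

3 4 - 9 2 - 4 * * 2 +

Post-order on an expression tree gives postfix notation: for each operator, emit left operand, right operand, then the operator.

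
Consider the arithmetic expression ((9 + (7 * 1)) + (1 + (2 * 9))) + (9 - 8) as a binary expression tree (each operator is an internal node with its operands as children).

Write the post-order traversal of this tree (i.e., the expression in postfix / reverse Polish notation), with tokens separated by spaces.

9 7 1 * + 1 2 9 * + + 9 8 - +

Post-order on an expression tree gives postfix notation: for each operator, emit left operand, right operand, then the operator.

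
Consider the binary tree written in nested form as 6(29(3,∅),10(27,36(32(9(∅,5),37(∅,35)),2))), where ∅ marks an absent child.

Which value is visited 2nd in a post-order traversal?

29

Post-order visits the left subtree, then the right subtree, then the node.
At 6: go left to 29.
  At 29: go left to 3.
    3 is a leaf — visit 3.
  At 29: no right child.
  Visit 29.
At 6: go right to 10.
  At 10: go left to 27.
    27 is a leaf — visit 27.
  At 10: go right to 36.
    At 36: go left to 32.
      At 32: go left to 9.
        At 9: no left child.
        At 9: go right to 5.
          5 is a leaf — visit 5.
        Visit 9.
      At 32: go right to 37.
        At 37: no left child.
        At 37: go right to 35.
          35 is a leaf — visit 35.
        Visit 37.
      Visit 32.
    At 36: go right to 2.
      2 is a leaf — visit 2.
    Visit 36.
  Visit 10.
Visit 6.
Full post-order sequence: 3, 29, 27, 5, 9, 35, 37, 32, 2, 36, 10, 6.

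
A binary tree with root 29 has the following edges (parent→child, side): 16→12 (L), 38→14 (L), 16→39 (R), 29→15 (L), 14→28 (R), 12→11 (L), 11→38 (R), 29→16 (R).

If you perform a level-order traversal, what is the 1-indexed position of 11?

Level-order visits nodes level by level from the root, left to right within each level.
Level 0: 29
Level 1: 15, 16
Level 2: 12, 39
Level 3: 11
Level 4: 38
Level 5: 14
Level 6: 28
Full level-order sequence: 29, 15, 16, 12, 39, 11, 38, 14, 28.

6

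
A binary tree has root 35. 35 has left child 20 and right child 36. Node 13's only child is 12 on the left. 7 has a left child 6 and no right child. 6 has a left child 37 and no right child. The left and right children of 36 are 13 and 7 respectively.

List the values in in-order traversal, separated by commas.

20, 35, 12, 13, 36, 37, 6, 7

In-order visits the left subtree, then the node, then the right subtree.
At 35: go left to 20.
  20 is a leaf — visit 20.
Visit 35.
At 35: go right to 36.
  At 36: go left to 13.
    At 13: go left to 12.
      12 is a leaf — visit 12.
    Visit 13.
    At 13: no right child.
  Visit 36.
  At 36: go right to 7.
    At 7: go left to 6.
      At 6: go left to 37.
        37 is a leaf — visit 37.
      Visit 6.
      At 6: no right child.
    Visit 7.
    At 7: no right child.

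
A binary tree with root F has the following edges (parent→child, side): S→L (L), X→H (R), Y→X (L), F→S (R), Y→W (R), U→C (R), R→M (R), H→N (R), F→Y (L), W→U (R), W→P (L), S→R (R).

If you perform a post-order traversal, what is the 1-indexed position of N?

1

Post-order visits the left subtree, then the right subtree, then the node.
At F: go left to Y.
  At Y: go left to X.
    At X: no left child.
    At X: go right to H.
      At H: no left child.
      At H: go right to N.
        N is a leaf — visit N.
      Visit H.
    Visit X.
  At Y: go right to W.
    At W: go left to P.
      P is a leaf — visit P.
    At W: go right to U.
      At U: no left child.
      At U: go right to C.
        C is a leaf — visit C.
      Visit U.
    Visit W.
  Visit Y.
At F: go right to S.
  At S: go left to L.
    L is a leaf — visit L.
  At S: go right to R.
    At R: no left child.
    At R: go right to M.
      M is a leaf — visit M.
    Visit R.
  Visit S.
Visit F.
Full post-order sequence: N, H, X, P, C, U, W, Y, L, M, R, S, F.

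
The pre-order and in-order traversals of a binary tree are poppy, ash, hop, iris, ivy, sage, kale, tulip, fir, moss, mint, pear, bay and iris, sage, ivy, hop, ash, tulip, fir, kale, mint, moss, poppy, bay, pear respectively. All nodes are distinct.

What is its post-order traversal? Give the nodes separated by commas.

The first element of pre-order is the root; it splits in-order into left and right subtrees.
Root poppy: left subtree has 10 nodes {iris, sage, ivy, hop, ash, tulip, fir, kale, mint, moss}, right has 2 {bay, pear}.
  Root ash: left subtree has 4 nodes {iris, sage, ivy, hop}, right has 5 {tulip, fir, kale, mint, moss}.
    Root hop: left subtree has 3 nodes {iris, sage, ivy}, right has 0 { }.
      Root iris: left subtree has 0 nodes { }, right has 2 {sage, ivy}.
        Root ivy: left subtree has 1 node {sage}, right has 0 { }.
    Root kale: left subtree has 2 nodes {tulip, fir}, right has 2 {mint, moss}.
      Root tulip: left subtree has 0 nodes { }, right has 1 {fir}.
      Root moss: left subtree has 1 node {mint}, right has 0 { }.
  Root pear: left subtree has 1 node {bay}, right has 0 { }.

sage, ivy, iris, hop, fir, tulip, mint, moss, kale, ash, bay, pear, poppy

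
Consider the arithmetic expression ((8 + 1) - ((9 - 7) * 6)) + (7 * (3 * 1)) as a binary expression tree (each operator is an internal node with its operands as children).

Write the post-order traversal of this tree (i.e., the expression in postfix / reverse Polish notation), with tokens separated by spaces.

8 1 + 9 7 - 6 * - 7 3 1 * * +

Post-order on an expression tree gives postfix notation: for each operator, emit left operand, right operand, then the operator.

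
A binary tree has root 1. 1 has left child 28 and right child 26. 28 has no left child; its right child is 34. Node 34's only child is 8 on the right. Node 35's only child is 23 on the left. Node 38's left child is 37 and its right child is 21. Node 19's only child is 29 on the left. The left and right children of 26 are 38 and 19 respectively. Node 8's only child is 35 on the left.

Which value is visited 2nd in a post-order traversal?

Post-order visits the left subtree, then the right subtree, then the node.
At 1: go left to 28.
  At 28: no left child.
  At 28: go right to 34.
    At 34: no left child.
    At 34: go right to 8.
      At 8: go left to 35.
        At 35: go left to 23.
          23 is a leaf — visit 23.
        At 35: no right child.
        Visit 35.
      At 8: no right child.
      Visit 8.
    Visit 34.
  Visit 28.
At 1: go right to 26.
  At 26: go left to 38.
    At 38: go left to 37.
      37 is a leaf — visit 37.
    At 38: go right to 21.
      21 is a leaf — visit 21.
    Visit 38.
  At 26: go right to 19.
    At 19: go left to 29.
      29 is a leaf — visit 29.
    At 19: no right child.
    Visit 19.
  Visit 26.
Visit 1.
Full post-order sequence: 23, 35, 8, 34, 28, 37, 21, 38, 29, 19, 26, 1.

35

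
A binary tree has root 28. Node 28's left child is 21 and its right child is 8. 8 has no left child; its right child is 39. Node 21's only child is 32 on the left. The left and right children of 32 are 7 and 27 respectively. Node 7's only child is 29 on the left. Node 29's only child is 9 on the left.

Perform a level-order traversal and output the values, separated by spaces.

Level-order visits nodes level by level from the root, left to right within each level.
Level 0: 28
Level 1: 21, 8
Level 2: 32, 39
Level 3: 7, 27
Level 4: 29
Level 5: 9

28 21 8 32 39 7 27 29 9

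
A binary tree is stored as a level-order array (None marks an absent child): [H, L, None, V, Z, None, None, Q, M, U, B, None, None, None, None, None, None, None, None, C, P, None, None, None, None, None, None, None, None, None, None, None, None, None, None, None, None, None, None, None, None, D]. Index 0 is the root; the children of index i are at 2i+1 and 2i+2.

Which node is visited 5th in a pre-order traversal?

M

Pre-order visits the node, then its left subtree, then its right subtree.
Visit H.
At H: go left to L.
  Visit L.
  At L: go left to V.
    Visit V.
    At V: go left to Q.
      Q is a leaf — visit Q.
    At V: go right to M.
      M is a leaf — visit M.
  At L: go right to Z.
    Visit Z.
    At Z: go left to U.
      Visit U.
      At U: go left to C.
        C is a leaf — visit C.
      At U: go right to P.
        Visit P.
        At P: go left to D.
          D is a leaf — visit D.
        At P: no right child.
    At Z: go right to B.
      B is a leaf — visit B.
At H: no right child.
Full pre-order sequence: H, L, V, Q, M, Z, U, C, P, D, B.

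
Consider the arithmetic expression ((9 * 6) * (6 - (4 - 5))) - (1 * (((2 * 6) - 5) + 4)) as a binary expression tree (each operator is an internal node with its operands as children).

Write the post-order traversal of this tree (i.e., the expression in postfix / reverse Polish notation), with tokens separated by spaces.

Post-order on an expression tree gives postfix notation: for each operator, emit left operand, right operand, then the operator.

9 6 * 6 4 5 - - * 1 2 6 * 5 - 4 + * -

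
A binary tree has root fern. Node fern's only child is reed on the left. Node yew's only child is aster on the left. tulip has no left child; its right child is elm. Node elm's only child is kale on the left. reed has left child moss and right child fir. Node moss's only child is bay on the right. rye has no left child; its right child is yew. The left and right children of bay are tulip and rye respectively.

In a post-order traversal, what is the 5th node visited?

Post-order visits the left subtree, then the right subtree, then the node.
At fern: go left to reed.
  At reed: go left to moss.
    At moss: no left child.
    At moss: go right to bay.
      At bay: go left to tulip.
        At tulip: no left child.
        At tulip: go right to elm.
          At elm: go left to kale.
            kale is a leaf — visit kale.
          At elm: no right child.
          Visit elm.
        Visit tulip.
      At bay: go right to rye.
        At rye: no left child.
        At rye: go right to yew.
          At yew: go left to aster.
            aster is a leaf — visit aster.
          At yew: no right child.
          Visit yew.
        Visit rye.
      Visit bay.
    Visit moss.
  At reed: go right to fir.
    fir is a leaf — visit fir.
  Visit reed.
At fern: no right child.
Visit fern.
Full post-order sequence: kale, elm, tulip, aster, yew, rye, bay, moss, fir, reed, fern.

yew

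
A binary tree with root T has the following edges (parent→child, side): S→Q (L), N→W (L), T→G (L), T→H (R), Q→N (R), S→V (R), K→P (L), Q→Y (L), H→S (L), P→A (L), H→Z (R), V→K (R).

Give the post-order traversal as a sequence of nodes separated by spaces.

Post-order visits the left subtree, then the right subtree, then the node.
At T: go left to G.
  G is a leaf — visit G.
At T: go right to H.
  At H: go left to S.
    At S: go left to Q.
      At Q: go left to Y.
        Y is a leaf — visit Y.
      At Q: go right to N.
        At N: go left to W.
          W is a leaf — visit W.
        At N: no right child.
        Visit N.
      Visit Q.
    At S: go right to V.
      At V: no left child.
      At V: go right to K.
        At K: go left to P.
          At P: go left to A.
            A is a leaf — visit A.
          At P: no right child.
          Visit P.
        At K: no right child.
        Visit K.
      Visit V.
    Visit S.
  At H: go right to Z.
    Z is a leaf — visit Z.
  Visit H.
Visit T.

G Y W N Q A P K V S Z H T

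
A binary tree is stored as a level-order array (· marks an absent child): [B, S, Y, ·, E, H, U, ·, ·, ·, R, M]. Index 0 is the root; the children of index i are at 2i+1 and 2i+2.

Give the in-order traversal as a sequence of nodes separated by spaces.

In-order visits the left subtree, then the node, then the right subtree.
At B: go left to S.
  At S: no left child.
  Visit S.
  At S: go right to E.
    At E: no left child.
    Visit E.
    At E: go right to R.
      R is a leaf — visit R.
Visit B.
At B: go right to Y.
  At Y: go left to H.
    At H: go left to M.
      M is a leaf — visit M.
    Visit H.
    At H: no right child.
  Visit Y.
  At Y: go right to U.
    U is a leaf — visit U.

S E R B M H Y U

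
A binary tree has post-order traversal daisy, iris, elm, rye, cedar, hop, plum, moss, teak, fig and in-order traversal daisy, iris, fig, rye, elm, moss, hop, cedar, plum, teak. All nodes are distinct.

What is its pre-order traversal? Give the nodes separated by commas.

fig, iris, daisy, teak, moss, rye, elm, plum, hop, cedar

The last element of post-order is the root; it splits in-order into left and right subtrees.
Root fig: left subtree has 2 nodes {daisy, iris}, right has 7 {rye, elm, moss, hop, cedar, plum, teak}.
  Root iris: left subtree has 1 node {daisy}, right has 0 { }.
  Root teak: left subtree has 6 nodes {rye, elm, moss, hop, cedar, plum}, right has 0 { }.
    Root moss: left subtree has 2 nodes {rye, elm}, right has 3 {hop, cedar, plum}.
      Root rye: left subtree has 0 nodes { }, right has 1 {elm}.
      Root plum: left subtree has 2 nodes {hop, cedar}, right has 0 { }.
        Root hop: left subtree has 0 nodes { }, right has 1 {cedar}.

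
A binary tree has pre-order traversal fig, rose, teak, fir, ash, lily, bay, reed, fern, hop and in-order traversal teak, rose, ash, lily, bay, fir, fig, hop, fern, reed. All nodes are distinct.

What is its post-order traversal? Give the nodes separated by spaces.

The first element of pre-order is the root; it splits in-order into left and right subtrees.
Root fig: left subtree has 6 nodes {teak, rose, ash, lily, bay, fir}, right has 3 {hop, fern, reed}.
  Root rose: left subtree has 1 node {teak}, right has 4 {ash, lily, bay, fir}.
    Root fir: left subtree has 3 nodes {ash, lily, bay}, right has 0 { }.
      Root ash: left subtree has 0 nodes { }, right has 2 {lily, bay}.
        Root lily: left subtree has 0 nodes { }, right has 1 {bay}.
  Root reed: left subtree has 2 nodes {hop, fern}, right has 0 { }.
    Root fern: left subtree has 1 node {hop}, right has 0 { }.

teak bay lily ash fir rose hop fern reed fig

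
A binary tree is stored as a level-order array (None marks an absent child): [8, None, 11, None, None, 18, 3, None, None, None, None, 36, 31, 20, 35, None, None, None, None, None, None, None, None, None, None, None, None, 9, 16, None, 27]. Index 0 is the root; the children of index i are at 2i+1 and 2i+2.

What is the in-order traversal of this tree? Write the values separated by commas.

In-order visits the left subtree, then the node, then the right subtree.
At 8: no left child.
Visit 8.
At 8: go right to 11.
  At 11: go left to 18.
    At 18: go left to 36.
      36 is a leaf — visit 36.
    Visit 18.
    At 18: go right to 31.
      31 is a leaf — visit 31.
  Visit 11.
  At 11: go right to 3.
    At 3: go left to 20.
      At 20: go left to 9.
        9 is a leaf — visit 9.
      Visit 20.
      At 20: go right to 16.
        16 is a leaf — visit 16.
    Visit 3.
    At 3: go right to 35.
      At 35: no left child.
      Visit 35.
      At 35: go right to 27.
        27 is a leaf — visit 27.

8, 36, 18, 31, 11, 9, 20, 16, 3, 35, 27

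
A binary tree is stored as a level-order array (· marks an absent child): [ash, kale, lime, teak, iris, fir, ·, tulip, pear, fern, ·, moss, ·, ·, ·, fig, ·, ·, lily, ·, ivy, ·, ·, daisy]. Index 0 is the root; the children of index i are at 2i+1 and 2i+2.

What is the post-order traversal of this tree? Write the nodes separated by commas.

Post-order visits the left subtree, then the right subtree, then the node.
At ash: go left to kale.
  At kale: go left to teak.
    At teak: go left to tulip.
      At tulip: go left to fig.
        fig is a leaf — visit fig.
      At tulip: no right child.
      Visit tulip.
    At teak: go right to pear.
      At pear: no left child.
      At pear: go right to lily.
        lily is a leaf — visit lily.
      Visit pear.
    Visit teak.
  At kale: go right to iris.
    At iris: go left to fern.
      At fern: no left child.
      At fern: go right to ivy.
        ivy is a leaf — visit ivy.
      Visit fern.
    At iris: no right child.
    Visit iris.
  Visit kale.
At ash: go right to lime.
  At lime: go left to fir.
    At fir: go left to moss.
      At moss: go left to daisy.
        daisy is a leaf — visit daisy.
      At moss: no right child.
      Visit moss.
    At fir: no right child.
    Visit fir.
  At lime: no right child.
  Visit lime.
Visit ash.

fig, tulip, lily, pear, teak, ivy, fern, iris, kale, daisy, moss, fir, lime, ash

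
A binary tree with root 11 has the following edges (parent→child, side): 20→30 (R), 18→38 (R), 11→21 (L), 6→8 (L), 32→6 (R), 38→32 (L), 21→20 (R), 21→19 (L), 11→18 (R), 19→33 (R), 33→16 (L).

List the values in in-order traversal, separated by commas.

In-order visits the left subtree, then the node, then the right subtree.
At 11: go left to 21.
  At 21: go left to 19.
    At 19: no left child.
    Visit 19.
    At 19: go right to 33.
      At 33: go left to 16.
        16 is a leaf — visit 16.
      Visit 33.
      At 33: no right child.
  Visit 21.
  At 21: go right to 20.
    At 20: no left child.
    Visit 20.
    At 20: go right to 30.
      30 is a leaf — visit 30.
Visit 11.
At 11: go right to 18.
  At 18: no left child.
  Visit 18.
  At 18: go right to 38.
    At 38: go left to 32.
      At 32: no left child.
      Visit 32.
      At 32: go right to 6.
        At 6: go left to 8.
          8 is a leaf — visit 8.
        Visit 6.
        At 6: no right child.
    Visit 38.
    At 38: no right child.

19, 16, 33, 21, 20, 30, 11, 18, 32, 8, 6, 38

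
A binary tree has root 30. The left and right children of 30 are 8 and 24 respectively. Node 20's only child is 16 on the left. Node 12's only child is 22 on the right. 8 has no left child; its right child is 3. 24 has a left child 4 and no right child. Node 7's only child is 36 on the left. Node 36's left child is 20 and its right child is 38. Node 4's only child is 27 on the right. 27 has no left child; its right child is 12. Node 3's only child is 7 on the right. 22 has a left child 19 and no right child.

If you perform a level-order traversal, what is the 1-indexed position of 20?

10

Level-order visits nodes level by level from the root, left to right within each level.
Level 0: 30
Level 1: 8, 24
Level 2: 3, 4
Level 3: 7, 27
Level 4: 36, 12
Level 5: 20, 38, 22
Level 6: 16, 19
Full level-order sequence: 30, 8, 24, 3, 4, 7, 27, 36, 12, 20, 38, 22, 16, 19.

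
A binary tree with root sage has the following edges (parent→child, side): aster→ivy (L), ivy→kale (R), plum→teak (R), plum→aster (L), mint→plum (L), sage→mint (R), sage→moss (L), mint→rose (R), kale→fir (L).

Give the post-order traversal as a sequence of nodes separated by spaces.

Post-order visits the left subtree, then the right subtree, then the node.
At sage: go left to moss.
  moss is a leaf — visit moss.
At sage: go right to mint.
  At mint: go left to plum.
    At plum: go left to aster.
      At aster: go left to ivy.
        At ivy: no left child.
        At ivy: go right to kale.
          At kale: go left to fir.
            fir is a leaf — visit fir.
          At kale: no right child.
          Visit kale.
        Visit ivy.
      At aster: no right child.
      Visit aster.
    At plum: go right to teak.
      teak is a leaf — visit teak.
    Visit plum.
  At mint: go right to rose.
    rose is a leaf — visit rose.
  Visit mint.
Visit sage.

moss fir kale ivy aster teak plum rose mint sage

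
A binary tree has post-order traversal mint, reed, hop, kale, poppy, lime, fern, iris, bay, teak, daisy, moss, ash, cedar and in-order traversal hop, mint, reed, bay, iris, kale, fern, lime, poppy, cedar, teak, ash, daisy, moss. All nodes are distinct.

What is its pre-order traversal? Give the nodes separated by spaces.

cedar bay hop reed mint iris fern kale lime poppy ash teak moss daisy

The last element of post-order is the root; it splits in-order into left and right subtrees.
Root cedar: left subtree has 9 nodes {hop, mint, reed, bay, iris, kale, fern, lime, poppy}, right has 4 {teak, ash, daisy, moss}.
  Root bay: left subtree has 3 nodes {hop, mint, reed}, right has 5 {iris, kale, fern, lime, poppy}.
    Root hop: left subtree has 0 nodes { }, right has 2 {mint, reed}.
      Root reed: left subtree has 1 node {mint}, right has 0 { }.
    Root iris: left subtree has 0 nodes { }, right has 4 {kale, fern, lime, poppy}.
      Root fern: left subtree has 1 node {kale}, right has 2 {lime, poppy}.
        Root lime: left subtree has 0 nodes { }, right has 1 {poppy}.
  Root ash: left subtree has 1 node {teak}, right has 2 {daisy, moss}.
    Root moss: left subtree has 1 node {daisy}, right has 0 { }.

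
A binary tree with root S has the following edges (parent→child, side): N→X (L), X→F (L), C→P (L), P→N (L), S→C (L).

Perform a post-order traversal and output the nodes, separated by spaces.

F X N P C S

Post-order visits the left subtree, then the right subtree, then the node.
At S: go left to C.
  At C: go left to P.
    At P: go left to N.
      At N: go left to X.
        At X: go left to F.
          F is a leaf — visit F.
        At X: no right child.
        Visit X.
      At N: no right child.
      Visit N.
    At P: no right child.
    Visit P.
  At C: no right child.
  Visit C.
At S: no right child.
Visit S.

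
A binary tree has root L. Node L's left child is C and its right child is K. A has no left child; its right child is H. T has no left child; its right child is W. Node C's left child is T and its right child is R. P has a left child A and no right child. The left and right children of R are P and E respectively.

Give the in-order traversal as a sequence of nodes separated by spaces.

In-order visits the left subtree, then the node, then the right subtree.
At L: go left to C.
  At C: go left to T.
    At T: no left child.
    Visit T.
    At T: go right to W.
      W is a leaf — visit W.
  Visit C.
  At C: go right to R.
    At R: go left to P.
      At P: go left to A.
        At A: no left child.
        Visit A.
        At A: go right to H.
          H is a leaf — visit H.
      Visit P.
      At P: no right child.
    Visit R.
    At R: go right to E.
      E is a leaf — visit E.
Visit L.
At L: go right to K.
  K is a leaf — visit K.

T W C A H P R E L K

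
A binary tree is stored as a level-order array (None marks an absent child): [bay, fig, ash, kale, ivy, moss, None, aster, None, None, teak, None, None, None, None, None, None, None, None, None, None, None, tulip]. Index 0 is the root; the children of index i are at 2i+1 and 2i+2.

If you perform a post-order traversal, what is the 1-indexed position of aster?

1

Post-order visits the left subtree, then the right subtree, then the node.
At bay: go left to fig.
  At fig: go left to kale.
    At kale: go left to aster.
      aster is a leaf — visit aster.
    At kale: no right child.
    Visit kale.
  At fig: go right to ivy.
    At ivy: no left child.
    At ivy: go right to teak.
      At teak: no left child.
      At teak: go right to tulip.
        tulip is a leaf — visit tulip.
      Visit teak.
    Visit ivy.
  Visit fig.
At bay: go right to ash.
  At ash: go left to moss.
    moss is a leaf — visit moss.
  At ash: no right child.
  Visit ash.
Visit bay.
Full post-order sequence: aster, kale, tulip, teak, ivy, fig, moss, ash, bay.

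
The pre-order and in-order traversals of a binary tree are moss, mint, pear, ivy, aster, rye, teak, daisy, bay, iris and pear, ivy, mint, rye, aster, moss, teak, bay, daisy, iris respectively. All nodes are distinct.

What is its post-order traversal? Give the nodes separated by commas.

ivy, pear, rye, aster, mint, bay, iris, daisy, teak, moss

The first element of pre-order is the root; it splits in-order into left and right subtrees.
Root moss: left subtree has 5 nodes {pear, ivy, mint, rye, aster}, right has 4 {teak, bay, daisy, iris}.
  Root mint: left subtree has 2 nodes {pear, ivy}, right has 2 {rye, aster}.
    Root pear: left subtree has 0 nodes { }, right has 1 {ivy}.
    Root aster: left subtree has 1 node {rye}, right has 0 { }.
  Root teak: left subtree has 0 nodes { }, right has 3 {bay, daisy, iris}.
    Root daisy: left subtree has 1 node {bay}, right has 1 {iris}.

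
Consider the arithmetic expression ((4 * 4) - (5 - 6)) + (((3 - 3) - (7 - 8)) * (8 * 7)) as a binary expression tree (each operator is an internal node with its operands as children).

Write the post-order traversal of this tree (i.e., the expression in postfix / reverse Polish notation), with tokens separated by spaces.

4 4 * 5 6 - - 3 3 - 7 8 - - 8 7 * * +

Post-order on an expression tree gives postfix notation: for each operator, emit left operand, right operand, then the operator.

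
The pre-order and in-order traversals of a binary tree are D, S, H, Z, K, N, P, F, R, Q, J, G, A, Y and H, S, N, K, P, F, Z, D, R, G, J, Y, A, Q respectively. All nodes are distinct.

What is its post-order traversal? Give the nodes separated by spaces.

The first element of pre-order is the root; it splits in-order into left and right subtrees.
Root D: left subtree has 7 nodes {H, S, N, K, P, F, Z}, right has 6 {R, G, J, Y, A, Q}.
  Root S: left subtree has 1 node {H}, right has 5 {N, K, P, F, Z}.
    Root Z: left subtree has 4 nodes {N, K, P, F}, right has 0 { }.
      Root K: left subtree has 1 node {N}, right has 2 {P, F}.
        Root P: left subtree has 0 nodes { }, right has 1 {F}.
  Root R: left subtree has 0 nodes { }, right has 5 {G, J, Y, A, Q}.
    Root Q: left subtree has 4 nodes {G, J, Y, A}, right has 0 { }.
      Root J: left subtree has 1 node {G}, right has 2 {Y, A}.
        Root A: left subtree has 1 node {Y}, right has 0 { }.

H N F P K Z S G Y A J Q R D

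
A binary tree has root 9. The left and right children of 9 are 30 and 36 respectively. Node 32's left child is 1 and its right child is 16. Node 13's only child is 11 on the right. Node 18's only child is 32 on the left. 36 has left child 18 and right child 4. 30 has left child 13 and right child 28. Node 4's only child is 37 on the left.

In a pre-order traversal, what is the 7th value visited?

Pre-order visits the node, then its left subtree, then its right subtree.
Visit 9.
At 9: go left to 30.
  Visit 30.
  At 30: go left to 13.
    Visit 13.
    At 13: no left child.
    At 13: go right to 11.
      11 is a leaf — visit 11.
  At 30: go right to 28.
    28 is a leaf — visit 28.
At 9: go right to 36.
  Visit 36.
  At 36: go left to 18.
    Visit 18.
    At 18: go left to 32.
      Visit 32.
      At 32: go left to 1.
        1 is a leaf — visit 1.
      At 32: go right to 16.
        16 is a leaf — visit 16.
    At 18: no right child.
  At 36: go right to 4.
    Visit 4.
    At 4: go left to 37.
      37 is a leaf — visit 37.
    At 4: no right child.
Full pre-order sequence: 9, 30, 13, 11, 28, 36, 18, 32, 1, 16, 4, 37.

18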